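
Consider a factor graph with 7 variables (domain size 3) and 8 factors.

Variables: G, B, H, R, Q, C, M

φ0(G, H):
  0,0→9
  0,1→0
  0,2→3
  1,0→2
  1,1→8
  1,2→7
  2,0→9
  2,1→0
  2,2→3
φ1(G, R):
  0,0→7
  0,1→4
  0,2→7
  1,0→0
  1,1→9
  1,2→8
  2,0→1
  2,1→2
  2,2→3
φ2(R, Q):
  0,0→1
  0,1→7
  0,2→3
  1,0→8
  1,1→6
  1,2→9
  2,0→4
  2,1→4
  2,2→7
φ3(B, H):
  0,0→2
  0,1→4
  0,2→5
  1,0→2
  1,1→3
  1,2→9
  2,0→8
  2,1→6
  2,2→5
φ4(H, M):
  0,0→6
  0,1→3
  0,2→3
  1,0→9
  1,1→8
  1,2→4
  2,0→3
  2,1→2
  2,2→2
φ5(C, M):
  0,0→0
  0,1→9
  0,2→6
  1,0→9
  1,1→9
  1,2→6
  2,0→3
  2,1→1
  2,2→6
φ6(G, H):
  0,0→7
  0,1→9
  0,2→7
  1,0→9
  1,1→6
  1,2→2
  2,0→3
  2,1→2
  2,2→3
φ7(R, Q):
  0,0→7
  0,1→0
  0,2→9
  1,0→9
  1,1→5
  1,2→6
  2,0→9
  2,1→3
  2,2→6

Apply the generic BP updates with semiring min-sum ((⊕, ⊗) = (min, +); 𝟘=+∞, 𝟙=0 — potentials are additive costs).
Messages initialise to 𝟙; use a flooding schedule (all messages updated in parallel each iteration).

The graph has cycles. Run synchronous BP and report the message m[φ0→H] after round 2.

init: all messages = 𝟙 over 3 values
r1 m[φ0→G] = [0, 2, 0]
r1 m[φ0→H] = [2, 0, 3]
r1 m[φ1→G] = [4, 0, 1]
r1 m[φ1→R] = [0, 2, 3]
r1 m[φ2→R] = [1, 6, 4]
r1 m[φ2→Q] = [1, 4, 3]
r1 m[φ3→B] = [2, 2, 5]
r1 m[φ3→H] = [2, 3, 5]
r1 m[φ4→H] = [3, 4, 2]
r1 m[φ4→M] = [3, 2, 2]
r1 m[φ5→C] = [0, 6, 1]
r1 m[φ5→M] = [0, 1, 6]
r1 m[φ6→G] = [7, 2, 2]
r1 m[φ6→H] = [3, 2, 2]
r1 m[φ7→R] = [0, 5, 3]
r1 m[φ7→Q] = [7, 0, 6]
r1 m[G→φ0] = [0, 0, 0]
r1 m[G→φ1] = [0, 0, 0]
r1 m[G→φ6] = [0, 0, 0]
r1 m[B→φ3] = [0, 0, 0]
r1 m[H→φ0] = [0, 0, 0]
r1 m[H→φ3] = [0, 0, 0]
r1 m[H→φ4] = [0, 0, 0]
r1 m[H→φ6] = [0, 0, 0]
r1 m[R→φ1] = [0, 0, 0]
r1 m[R→φ2] = [0, 0, 0]
r1 m[R→φ7] = [0, 0, 0]
r1 m[Q→φ2] = [0, 0, 0]
r1 m[Q→φ7] = [0, 0, 0]
r1 m[C→φ5] = [0, 0, 0]
r1 m[M→φ4] = [0, 0, 0]
r1 m[M→φ5] = [0, 0, 0]
r2 m[φ0→G] = [0, 2, 0]
r2 m[φ0→H] = [2, 0, 3]
r2 m[φ1→G] = [4, 0, 1]
r2 m[φ1→R] = [0, 2, 3]
r2 m[φ2→R] = [1, 6, 4]
r2 m[φ2→Q] = [1, 4, 3]
r2 m[φ3→B] = [2, 2, 5]
r2 m[φ3→H] = [2, 3, 5]
r2 m[φ4→H] = [3, 4, 2]
r2 m[φ4→M] = [3, 2, 2]
r2 m[φ5→C] = [0, 6, 1]
r2 m[φ5→M] = [0, 1, 6]
r2 m[φ6→G] = [7, 2, 2]
r2 m[φ6→H] = [3, 2, 2]
r2 m[φ7→R] = [0, 5, 3]
r2 m[φ7→Q] = [7, 0, 6]
r2 m[G→φ0] = [11, 2, 3]
r2 m[G→φ1] = [7, 4, 2]
r2 m[G→φ6] = [4, 2, 1]
r2 m[B→φ3] = [0, 0, 0]
r2 m[H→φ0] = [8, 9, 9]
r2 m[H→φ3] = [8, 6, 7]
r2 m[H→φ4] = [7, 5, 10]
r2 m[H→φ6] = [7, 7, 10]
r2 m[R→φ1] = [1, 11, 7]
r2 m[R→φ2] = [0, 7, 6]
r2 m[R→φ7] = [1, 8, 7]
r2 m[Q→φ2] = [7, 0, 6]
r2 m[Q→φ7] = [1, 4, 3]
r2 m[C→φ5] = [0, 0, 0]
r2 m[M→φ4] = [0, 1, 6]
r2 m[M→φ5] = [3, 2, 2]

message @ round 2 = [2, 0, 3]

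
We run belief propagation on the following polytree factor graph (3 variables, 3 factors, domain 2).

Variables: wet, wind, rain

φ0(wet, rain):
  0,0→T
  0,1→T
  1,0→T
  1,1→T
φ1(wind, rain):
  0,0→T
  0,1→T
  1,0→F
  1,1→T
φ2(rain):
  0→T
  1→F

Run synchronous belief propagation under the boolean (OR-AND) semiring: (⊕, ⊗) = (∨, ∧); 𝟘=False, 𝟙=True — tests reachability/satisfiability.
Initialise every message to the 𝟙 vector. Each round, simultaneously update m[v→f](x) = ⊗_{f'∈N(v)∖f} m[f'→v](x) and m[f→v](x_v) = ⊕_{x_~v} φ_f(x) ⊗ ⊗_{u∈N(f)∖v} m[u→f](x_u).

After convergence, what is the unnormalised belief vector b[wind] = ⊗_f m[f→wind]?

init: all messages = 𝟙 over 2 values
r1 m[φ0→wet] = [T, T]
r1 m[φ0→rain] = [T, T]
r1 m[φ1→wind] = [T, T]
r1 m[φ1→rain] = [T, T]
r1 m[φ2→rain] = [T, F]
r1 m[wet→φ0] = [T, T]
r1 m[wind→φ1] = [T, T]
r1 m[rain→φ0] = [T, T]
r1 m[rain→φ1] = [T, T]
r1 m[rain→φ2] = [T, T]
r2 m[φ0→wet] = [T, T]
r2 m[φ0→rain] = [T, T]
r2 m[φ1→wind] = [T, T]
r2 m[φ1→rain] = [T, T]
r2 m[φ2→rain] = [T, F]
r2 m[wet→φ0] = [T, T]
r2 m[wind→φ1] = [T, T]
r2 m[rain→φ0] = [T, F]
r2 m[rain→φ1] = [T, F]
r2 m[rain→φ2] = [T, T]
r3 m[φ0→wet] = [T, T]
r3 m[φ0→rain] = [T, T]
r3 m[φ1→wind] = [T, F]
r3 m[φ1→rain] = [T, T]
r3 m[φ2→rain] = [T, F]
r3 m[wet→φ0] = [T, T]
r3 m[wind→φ1] = [T, T]
r3 m[rain→φ0] = [T, F]
r3 m[rain→φ1] = [T, F]
r3 m[rain→φ2] = [T, T]
r4 m[φ0→wet] = [T, T]
r4 m[φ0→rain] = [T, T]
r4 m[φ1→wind] = [T, F]
r4 m[φ1→rain] = [T, T]
r4 m[φ2→rain] = [T, F]
r4 m[wet→φ0] = [T, T]
r4 m[wind→φ1] = [T, T]
r4 m[rain→φ0] = [T, F]
r4 m[rain→φ1] = [T, F]
r4 m[rain→φ2] = [T, T]
fixed point reached at round 4
b[wind] = ⊗ incoming = [T, F]

b[wind] = [T, F]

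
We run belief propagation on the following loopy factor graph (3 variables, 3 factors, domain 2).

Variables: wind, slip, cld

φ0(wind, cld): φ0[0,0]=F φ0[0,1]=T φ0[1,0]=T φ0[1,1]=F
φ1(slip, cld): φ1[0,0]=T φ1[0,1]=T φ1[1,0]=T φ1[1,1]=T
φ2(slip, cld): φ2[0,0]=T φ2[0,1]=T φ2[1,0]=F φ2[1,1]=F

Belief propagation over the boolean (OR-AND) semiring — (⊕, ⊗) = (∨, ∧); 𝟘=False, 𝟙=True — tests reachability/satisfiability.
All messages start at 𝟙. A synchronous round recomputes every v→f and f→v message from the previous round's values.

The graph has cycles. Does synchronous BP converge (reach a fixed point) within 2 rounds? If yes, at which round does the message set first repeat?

NOT CONVERGED within 2 rounds

init: all messages = 𝟙 over 2 values
r1 m[φ0→wind] = [T, T]
r1 m[φ0→cld] = [T, T]
r1 m[φ1→slip] = [T, T]
r1 m[φ1→cld] = [T, T]
r1 m[φ2→slip] = [T, F]
r1 m[φ2→cld] = [T, T]
r1 m[wind→φ0] = [T, T]
r1 m[slip→φ1] = [T, T]
r1 m[slip→φ2] = [T, T]
r1 m[cld→φ0] = [T, T]
r1 m[cld→φ1] = [T, T]
r1 m[cld→φ2] = [T, T]
r2 m[φ0→wind] = [T, T]
r2 m[φ0→cld] = [T, T]
r2 m[φ1→slip] = [T, T]
r2 m[φ1→cld] = [T, T]
r2 m[φ2→slip] = [T, F]
r2 m[φ2→cld] = [T, T]
r2 m[wind→φ0] = [T, T]
r2 m[slip→φ1] = [T, F]
r2 m[slip→φ2] = [T, T]
r2 m[cld→φ0] = [T, T]
r2 m[cld→φ1] = [T, T]
r2 m[cld→φ2] = [T, T]
no fixed point within 2 rounds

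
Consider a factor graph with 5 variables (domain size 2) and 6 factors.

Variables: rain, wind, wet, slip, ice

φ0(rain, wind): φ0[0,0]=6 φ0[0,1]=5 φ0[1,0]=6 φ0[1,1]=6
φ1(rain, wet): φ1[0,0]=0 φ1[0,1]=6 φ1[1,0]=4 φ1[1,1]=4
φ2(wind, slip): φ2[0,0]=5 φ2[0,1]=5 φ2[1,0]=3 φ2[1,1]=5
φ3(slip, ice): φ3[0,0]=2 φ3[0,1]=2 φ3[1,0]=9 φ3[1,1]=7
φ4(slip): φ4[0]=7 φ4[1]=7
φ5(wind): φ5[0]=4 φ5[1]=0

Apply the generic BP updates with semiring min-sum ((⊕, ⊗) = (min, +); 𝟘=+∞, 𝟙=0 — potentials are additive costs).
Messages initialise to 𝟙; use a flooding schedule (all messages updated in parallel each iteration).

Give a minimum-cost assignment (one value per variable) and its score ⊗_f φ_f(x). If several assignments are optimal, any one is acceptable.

init: all messages = 𝟙 over 2 values
r1 m[φ0→rain] = [5, 6]
r1 m[φ0→wind] = [6, 5]
r1 m[φ1→rain] = [0, 4]
r1 m[φ1→wet] = [0, 4]
r1 m[φ2→wind] = [5, 3]
r1 m[φ2→slip] = [3, 5]
r1 m[φ3→slip] = [2, 7]
r1 m[φ3→ice] = [2, 2]
r1 m[φ4→slip] = [7, 7]
r1 m[φ5→wind] = [4, 0]
r1 m[rain→φ0] = [0, 0]
r1 m[rain→φ1] = [0, 0]
r1 m[wind→φ0] = [0, 0]
r1 m[wind→φ2] = [0, 0]
r1 m[wind→φ5] = [0, 0]
r1 m[wet→φ1] = [0, 0]
r1 m[slip→φ2] = [0, 0]
r1 m[slip→φ3] = [0, 0]
r1 m[slip→φ4] = [0, 0]
r1 m[ice→φ3] = [0, 0]
r2 m[φ0→rain] = [5, 6]
r2 m[φ0→wind] = [6, 5]
r2 m[φ1→rain] = [0, 4]
r2 m[φ1→wet] = [0, 4]
r2 m[φ2→wind] = [5, 3]
r2 m[φ2→slip] = [3, 5]
r2 m[φ3→slip] = [2, 7]
r2 m[φ3→ice] = [2, 2]
r2 m[φ4→slip] = [7, 7]
r2 m[φ5→wind] = [4, 0]
r2 m[rain→φ0] = [0, 4]
r2 m[rain→φ1] = [5, 6]
r2 m[wind→φ0] = [9, 3]
r2 m[wind→φ2] = [10, 5]
r2 m[wind→φ5] = [11, 8]
r2 m[wet→φ1] = [0, 0]
r2 m[slip→φ2] = [9, 14]
r2 m[slip→φ3] = [10, 12]
r2 m[slip→φ4] = [5, 12]
r2 m[ice→φ3] = [0, 0]
r3 m[φ0→rain] = [8, 9]
r3 m[φ0→wind] = [6, 5]
r3 m[φ1→rain] = [0, 4]
r3 m[φ1→wet] = [5, 10]
r3 m[φ2→wind] = [14, 12]
r3 m[φ2→slip] = [8, 10]
r3 m[φ3→slip] = [2, 7]
r3 m[φ3→ice] = [12, 12]
r3 m[φ4→slip] = [7, 7]
r3 m[φ5→wind] = [4, 0]
r3 m[rain→φ0] = [0, 4]
r3 m[rain→φ1] = [5, 6]
r3 m[wind→φ0] = [9, 3]
r3 m[wind→φ2] = [10, 5]
r3 m[wind→φ5] = [11, 8]
r3 m[wet→φ1] = [0, 0]
r3 m[slip→φ2] = [9, 14]
r3 m[slip→φ3] = [10, 12]
r3 m[slip→φ4] = [5, 12]
r3 m[ice→φ3] = [0, 0]
r4 m[φ0→rain] = [8, 9]
r4 m[φ0→wind] = [6, 5]
r4 m[φ1→rain] = [0, 4]
r4 m[φ1→wet] = [5, 10]
r4 m[φ2→wind] = [14, 12]
r4 m[φ2→slip] = [8, 10]
r4 m[φ3→slip] = [2, 7]
r4 m[φ3→ice] = [12, 12]
r4 m[φ4→slip] = [7, 7]
r4 m[φ5→wind] = [4, 0]
r4 m[rain→φ0] = [0, 4]
r4 m[rain→φ1] = [8, 9]
r4 m[wind→φ0] = [18, 12]
r4 m[wind→φ2] = [10, 5]
r4 m[wind→φ5] = [20, 17]
r4 m[wet→φ1] = [0, 0]
r4 m[slip→φ2] = [9, 14]
r4 m[slip→φ3] = [15, 17]
r4 m[slip→φ4] = [10, 17]
r4 m[ice→φ3] = [0, 0]
r5 m[φ0→rain] = [17, 18]
r5 m[φ0→wind] = [6, 5]
r5 m[φ1→rain] = [0, 4]
r5 m[φ1→wet] = [8, 13]
r5 m[φ2→wind] = [14, 12]
r5 m[φ2→slip] = [8, 10]
r5 m[φ3→slip] = [2, 7]
r5 m[φ3→ice] = [17, 17]
r5 m[φ4→slip] = [7, 7]
r5 m[φ5→wind] = [4, 0]
r5 m[rain→φ0] = [0, 4]
r5 m[rain→φ1] = [8, 9]
r5 m[wind→φ0] = [18, 12]
r5 m[wind→φ2] = [10, 5]
r5 m[wind→φ5] = [20, 17]
r5 m[wet→φ1] = [0, 0]
r5 m[slip→φ2] = [9, 14]
r5 m[slip→φ3] = [15, 17]
r5 m[slip→φ4] = [10, 17]
r5 m[ice→φ3] = [0, 0]
r6 m[φ0→rain] = [17, 18]
r6 m[φ0→wind] = [6, 5]
r6 m[φ1→rain] = [0, 4]
r6 m[φ1→wet] = [8, 13]
r6 m[φ2→wind] = [14, 12]
r6 m[φ2→slip] = [8, 10]
r6 m[φ3→slip] = [2, 7]
r6 m[φ3→ice] = [17, 17]
r6 m[φ4→slip] = [7, 7]
r6 m[φ5→wind] = [4, 0]
r6 m[rain→φ0] = [0, 4]
r6 m[rain→φ1] = [17, 18]
r6 m[wind→φ0] = [18, 12]
r6 m[wind→φ2] = [10, 5]
r6 m[wind→φ5] = [20, 17]
r6 m[wet→φ1] = [0, 0]
r6 m[slip→φ2] = [9, 14]
r6 m[slip→φ3] = [15, 17]
r6 m[slip→φ4] = [10, 17]
r6 m[ice→φ3] = [0, 0]
r7 m[φ0→rain] = [17, 18]
r7 m[φ0→wind] = [6, 5]
r7 m[φ1→rain] = [0, 4]
r7 m[φ1→wet] = [17, 22]
r7 m[φ2→wind] = [14, 12]
r7 m[φ2→slip] = [8, 10]
r7 m[φ3→slip] = [2, 7]
r7 m[φ3→ice] = [17, 17]
r7 m[φ4→slip] = [7, 7]
r7 m[φ5→wind] = [4, 0]
r7 m[rain→φ0] = [0, 4]
r7 m[rain→φ1] = [17, 18]
r7 m[wind→φ0] = [18, 12]
r7 m[wind→φ2] = [10, 5]
r7 m[wind→φ5] = [20, 17]
r7 m[wet→φ1] = [0, 0]
r7 m[slip→φ2] = [9, 14]
r7 m[slip→φ3] = [15, 17]
r7 m[slip→φ4] = [10, 17]
r7 m[ice→φ3] = [0, 0]
r8 m[φ0→rain] = [17, 18]
r8 m[φ0→wind] = [6, 5]
r8 m[φ1→rain] = [0, 4]
r8 m[φ1→wet] = [17, 22]
r8 m[φ2→wind] = [14, 12]
r8 m[φ2→slip] = [8, 10]
r8 m[φ3→slip] = [2, 7]
r8 m[φ3→ice] = [17, 17]
r8 m[φ4→slip] = [7, 7]
r8 m[φ5→wind] = [4, 0]
r8 m[rain→φ0] = [0, 4]
r8 m[rain→φ1] = [17, 18]
r8 m[wind→φ0] = [18, 12]
r8 m[wind→φ2] = [10, 5]
r8 m[wind→φ5] = [20, 17]
r8 m[wet→φ1] = [0, 0]
r8 m[slip→φ2] = [9, 14]
r8 m[slip→φ3] = [15, 17]
r8 m[slip→φ4] = [10, 17]
r8 m[ice→φ3] = [0, 0]
fixed point reached at round 8
traceback from rain: (rain=0, wind=1, wet=0, slip=0, ice=0), score=17

assignment: (rain=0, wind=1, wet=0, slip=0, ice=0); score = 17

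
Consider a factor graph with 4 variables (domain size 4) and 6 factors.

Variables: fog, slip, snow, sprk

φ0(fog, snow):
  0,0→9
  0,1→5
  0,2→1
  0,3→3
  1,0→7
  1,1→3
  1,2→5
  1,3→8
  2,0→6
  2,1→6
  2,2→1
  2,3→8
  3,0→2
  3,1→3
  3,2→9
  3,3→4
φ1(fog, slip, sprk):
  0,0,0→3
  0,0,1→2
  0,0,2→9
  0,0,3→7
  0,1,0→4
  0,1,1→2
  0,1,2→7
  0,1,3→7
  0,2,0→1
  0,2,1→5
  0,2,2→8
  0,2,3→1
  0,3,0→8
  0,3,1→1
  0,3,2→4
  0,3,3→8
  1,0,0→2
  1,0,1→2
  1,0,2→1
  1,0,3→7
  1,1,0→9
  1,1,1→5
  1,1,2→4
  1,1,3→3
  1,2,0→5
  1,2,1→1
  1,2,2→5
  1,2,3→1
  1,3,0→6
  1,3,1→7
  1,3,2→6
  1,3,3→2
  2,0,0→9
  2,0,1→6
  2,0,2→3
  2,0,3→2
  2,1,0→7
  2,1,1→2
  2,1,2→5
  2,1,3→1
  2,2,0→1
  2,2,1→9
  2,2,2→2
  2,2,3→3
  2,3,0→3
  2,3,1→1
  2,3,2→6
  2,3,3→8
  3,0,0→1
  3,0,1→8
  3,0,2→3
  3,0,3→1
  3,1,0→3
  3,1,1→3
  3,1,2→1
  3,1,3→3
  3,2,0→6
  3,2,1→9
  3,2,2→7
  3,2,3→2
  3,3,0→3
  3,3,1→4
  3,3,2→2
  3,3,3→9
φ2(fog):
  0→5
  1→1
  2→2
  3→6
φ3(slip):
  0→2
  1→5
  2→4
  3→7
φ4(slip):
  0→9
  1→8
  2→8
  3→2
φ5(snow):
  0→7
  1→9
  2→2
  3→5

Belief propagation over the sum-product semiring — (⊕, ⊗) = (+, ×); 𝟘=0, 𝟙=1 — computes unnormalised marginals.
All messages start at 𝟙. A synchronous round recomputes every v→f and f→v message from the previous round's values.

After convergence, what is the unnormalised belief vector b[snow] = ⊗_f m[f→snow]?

b[snow] = [980910, 936702, 222260, 549600]

init: all messages = 𝟙 over 4 values
r1 m[φ0→fog] = [18, 23, 21, 18]
r1 m[φ0→snow] = [24, 17, 16, 23]
r1 m[φ1→fog] = [77, 66, 68, 65]
r1 m[φ1→slip] = [66, 66, 66, 78]
r1 m[φ1→sprk] = [71, 67, 73, 65]
r1 m[φ2→fog] = [5, 1, 2, 6]
r1 m[φ3→slip] = [2, 5, 4, 7]
r1 m[φ4→slip] = [9, 8, 8, 2]
r1 m[φ5→snow] = [7, 9, 2, 5]
r1 m[fog→φ0] = [1, 1, 1, 1]
r1 m[fog→φ1] = [1, 1, 1, 1]
r1 m[fog→φ2] = [1, 1, 1, 1]
r1 m[slip→φ1] = [1, 1, 1, 1]
r1 m[slip→φ3] = [1, 1, 1, 1]
r1 m[slip→φ4] = [1, 1, 1, 1]
r1 m[snow→φ0] = [1, 1, 1, 1]
r1 m[snow→φ5] = [1, 1, 1, 1]
r1 m[sprk→φ1] = [1, 1, 1, 1]
r2 m[φ0→fog] = [18, 23, 21, 18]
r2 m[φ0→snow] = [24, 17, 16, 23]
r2 m[φ1→fog] = [77, 66, 68, 65]
r2 m[φ1→slip] = [66, 66, 66, 78]
r2 m[φ1→sprk] = [71, 67, 73, 65]
r2 m[φ2→fog] = [5, 1, 2, 6]
r2 m[φ3→slip] = [2, 5, 4, 7]
r2 m[φ4→slip] = [9, 8, 8, 2]
r2 m[φ5→snow] = [7, 9, 2, 5]
r2 m[fog→φ0] = [385, 66, 136, 390]
r2 m[fog→φ1] = [90, 23, 42, 108]
r2 m[fog→φ2] = [1386, 1518, 1428, 1170]
r2 m[slip→φ1] = [18, 40, 32, 14]
r2 m[slip→φ3] = [594, 528, 528, 156]
r2 m[slip→φ4] = [132, 330, 264, 546]
r2 m[snow→φ0] = [7, 9, 2, 5]
r2 m[snow→φ5] = [24, 17, 16, 23]
r2 m[sprk→φ1] = [1, 1, 1, 1]
r3 m[φ0→fog] = [125, 126, 138, 79]
r3 m[φ0→snow] = [5523, 4109, 4361, 4331]
r3 m[φ1→fog] = [1952, 1734, 1692, 1654]
r3 m[φ1→slip] = [4410, 3993, 4848, 5073]
r3 m[φ1→sprk] = [108788, 120762, 131818, 103890]
r3 m[φ2→fog] = [5, 1, 2, 6]
r3 m[φ3→slip] = [2, 5, 4, 7]
r3 m[φ4→slip] = [9, 8, 8, 2]
r3 m[φ5→snow] = [7, 9, 2, 5]
r3 m[fog→φ0] = [385, 66, 136, 390]
r3 m[fog→φ1] = [90, 23, 42, 108]
r3 m[fog→φ2] = [1386, 1518, 1428, 1170]
r3 m[slip→φ1] = [18, 40, 32, 14]
r3 m[slip→φ3] = [594, 528, 528, 156]
r3 m[slip→φ4] = [132, 330, 264, 546]
r3 m[snow→φ0] = [7, 9, 2, 5]
r3 m[snow→φ5] = [24, 17, 16, 23]
r3 m[sprk→φ1] = [1, 1, 1, 1]
r4 m[φ0→fog] = [125, 126, 138, 79]
r4 m[φ0→snow] = [5523, 4109, 4361, 4331]
r4 m[φ1→fog] = [1952, 1734, 1692, 1654]
r4 m[φ1→slip] = [4410, 3993, 4848, 5073]
r4 m[φ1→sprk] = [108788, 120762, 131818, 103890]
r4 m[φ2→fog] = [5, 1, 2, 6]
r4 m[φ3→slip] = [2, 5, 4, 7]
r4 m[φ4→slip] = [9, 8, 8, 2]
r4 m[φ5→snow] = [7, 9, 2, 5]
r4 m[fog→φ0] = [9760, 1734, 3384, 9924]
r4 m[fog→φ1] = [625, 126, 276, 474]
r4 m[fog→φ2] = [244000, 218484, 233496, 130666]
r4 m[slip→φ1] = [18, 40, 32, 14]
r4 m[slip→φ3] = [39690, 31944, 38784, 10146]
r4 m[slip→φ4] = [8820, 19965, 19392, 35511]
r4 m[snow→φ0] = [7, 9, 2, 5]
r4 m[snow→φ5] = [5523, 4109, 4361, 4331]
r4 m[sprk→φ1] = [1, 1, 1, 1]
r5 m[φ0→fog] = [125, 126, 138, 79]
r5 m[φ0→snow] = [140130, 104078, 111130, 109920]
r5 m[φ1→fog] = [1952, 1734, 1692, 1654]
r5 m[φ1→slip] = [26319, 24026, 26403, 29271]
r5 m[φ1→sprk] = [623134, 650798, 799378, 616162]
r5 m[φ2→fog] = [5, 1, 2, 6]
r5 m[φ3→slip] = [2, 5, 4, 7]
r5 m[φ4→slip] = [9, 8, 8, 2]
r5 m[φ5→snow] = [7, 9, 2, 5]
r5 m[fog→φ0] = [9760, 1734, 3384, 9924]
r5 m[fog→φ1] = [625, 126, 276, 474]
r5 m[fog→φ2] = [244000, 218484, 233496, 130666]
r5 m[slip→φ1] = [18, 40, 32, 14]
r5 m[slip→φ3] = [39690, 31944, 38784, 10146]
r5 m[slip→φ4] = [8820, 19965, 19392, 35511]
r5 m[snow→φ0] = [7, 9, 2, 5]
r5 m[snow→φ5] = [5523, 4109, 4361, 4331]
r5 m[sprk→φ1] = [1, 1, 1, 1]
r6 m[φ0→fog] = [125, 126, 138, 79]
r6 m[φ0→snow] = [140130, 104078, 111130, 109920]
r6 m[φ1→fog] = [1952, 1734, 1692, 1654]
r6 m[φ1→slip] = [26319, 24026, 26403, 29271]
r6 m[φ1→sprk] = [623134, 650798, 799378, 616162]
r6 m[φ2→fog] = [5, 1, 2, 6]
r6 m[φ3→slip] = [2, 5, 4, 7]
r6 m[φ4→slip] = [9, 8, 8, 2]
r6 m[φ5→snow] = [7, 9, 2, 5]
r6 m[fog→φ0] = [9760, 1734, 3384, 9924]
r6 m[fog→φ1] = [625, 126, 276, 474]
r6 m[fog→φ2] = [244000, 218484, 233496, 130666]
r6 m[slip→φ1] = [18, 40, 32, 14]
r6 m[slip→φ3] = [236871, 192208, 211224, 58542]
r6 m[slip→φ4] = [52638, 120130, 105612, 204897]
r6 m[snow→φ0] = [7, 9, 2, 5]
r6 m[snow→φ5] = [140130, 104078, 111130, 109920]
r6 m[sprk→φ1] = [1, 1, 1, 1]
r7 m[φ0→fog] = [125, 126, 138, 79]
r7 m[φ0→snow] = [140130, 104078, 111130, 109920]
r7 m[φ1→fog] = [1952, 1734, 1692, 1654]
r7 m[φ1→slip] = [26319, 24026, 26403, 29271]
r7 m[φ1→sprk] = [623134, 650798, 799378, 616162]
r7 m[φ2→fog] = [5, 1, 2, 6]
r7 m[φ3→slip] = [2, 5, 4, 7]
r7 m[φ4→slip] = [9, 8, 8, 2]
r7 m[φ5→snow] = [7, 9, 2, 5]
r7 m[fog→φ0] = [9760, 1734, 3384, 9924]
r7 m[fog→φ1] = [625, 126, 276, 474]
r7 m[fog→φ2] = [244000, 218484, 233496, 130666]
r7 m[slip→φ1] = [18, 40, 32, 14]
r7 m[slip→φ3] = [236871, 192208, 211224, 58542]
r7 m[slip→φ4] = [52638, 120130, 105612, 204897]
r7 m[snow→φ0] = [7, 9, 2, 5]
r7 m[snow→φ5] = [140130, 104078, 111130, 109920]
r7 m[sprk→φ1] = [1, 1, 1, 1]
fixed point reached at round 7
b[snow] = ⊗ incoming = [980910, 936702, 222260, 549600]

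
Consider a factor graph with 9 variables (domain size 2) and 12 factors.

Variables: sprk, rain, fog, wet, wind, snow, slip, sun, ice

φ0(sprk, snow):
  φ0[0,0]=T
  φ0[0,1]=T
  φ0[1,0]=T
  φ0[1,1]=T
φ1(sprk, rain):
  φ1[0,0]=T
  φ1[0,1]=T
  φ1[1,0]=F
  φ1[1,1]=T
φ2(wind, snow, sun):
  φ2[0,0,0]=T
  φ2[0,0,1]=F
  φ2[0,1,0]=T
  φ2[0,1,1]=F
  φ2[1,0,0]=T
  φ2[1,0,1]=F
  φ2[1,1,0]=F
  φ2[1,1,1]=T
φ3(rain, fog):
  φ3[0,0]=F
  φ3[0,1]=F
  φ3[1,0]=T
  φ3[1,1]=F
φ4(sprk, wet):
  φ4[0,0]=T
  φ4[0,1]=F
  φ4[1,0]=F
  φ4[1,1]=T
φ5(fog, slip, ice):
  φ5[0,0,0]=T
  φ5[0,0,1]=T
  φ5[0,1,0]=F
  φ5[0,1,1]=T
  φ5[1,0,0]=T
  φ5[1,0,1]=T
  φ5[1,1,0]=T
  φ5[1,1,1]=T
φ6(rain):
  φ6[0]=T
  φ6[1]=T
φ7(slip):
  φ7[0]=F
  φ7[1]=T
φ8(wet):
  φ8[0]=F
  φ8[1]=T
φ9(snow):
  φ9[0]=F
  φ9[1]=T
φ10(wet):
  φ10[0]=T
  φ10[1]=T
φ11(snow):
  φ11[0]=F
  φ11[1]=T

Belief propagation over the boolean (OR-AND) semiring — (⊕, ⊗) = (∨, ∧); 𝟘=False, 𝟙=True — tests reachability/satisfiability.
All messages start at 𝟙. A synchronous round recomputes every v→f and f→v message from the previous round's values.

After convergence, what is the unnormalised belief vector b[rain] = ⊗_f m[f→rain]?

init: all messages = 𝟙 over 2 values
r1 m[φ0→sprk] = [T, T]
r1 m[φ0→snow] = [T, T]
r1 m[φ1→sprk] = [T, T]
r1 m[φ1→rain] = [T, T]
r1 m[φ2→wind] = [T, T]
r1 m[φ2→snow] = [T, T]
r1 m[φ2→sun] = [T, T]
r1 m[φ3→rain] = [F, T]
r1 m[φ3→fog] = [T, F]
r1 m[φ4→sprk] = [T, T]
r1 m[φ4→wet] = [T, T]
r1 m[φ5→fog] = [T, T]
r1 m[φ5→slip] = [T, T]
r1 m[φ5→ice] = [T, T]
r1 m[φ6→rain] = [T, T]
r1 m[φ7→slip] = [F, T]
r1 m[φ8→wet] = [F, T]
r1 m[φ9→snow] = [F, T]
r1 m[φ10→wet] = [T, T]
r1 m[φ11→snow] = [F, T]
r1 m[sprk→φ0] = [T, T]
r1 m[sprk→φ1] = [T, T]
r1 m[sprk→φ4] = [T, T]
r1 m[rain→φ1] = [T, T]
r1 m[rain→φ3] = [T, T]
r1 m[rain→φ6] = [T, T]
r1 m[fog→φ3] = [T, T]
r1 m[fog→φ5] = [T, T]
r1 m[wet→φ4] = [T, T]
r1 m[wet→φ8] = [T, T]
r1 m[wet→φ10] = [T, T]
r1 m[wind→φ2] = [T, T]
r1 m[snow→φ0] = [T, T]
r1 m[snow→φ2] = [T, T]
r1 m[snow→φ9] = [T, T]
r1 m[snow→φ11] = [T, T]
r1 m[slip→φ5] = [T, T]
r1 m[slip→φ7] = [T, T]
r1 m[sun→φ2] = [T, T]
r1 m[ice→φ5] = [T, T]
r2 m[φ0→sprk] = [T, T]
r2 m[φ0→snow] = [T, T]
r2 m[φ1→sprk] = [T, T]
r2 m[φ1→rain] = [T, T]
r2 m[φ2→wind] = [T, T]
r2 m[φ2→snow] = [T, T]
r2 m[φ2→sun] = [T, T]
r2 m[φ3→rain] = [F, T]
r2 m[φ3→fog] = [T, F]
r2 m[φ4→sprk] = [T, T]
r2 m[φ4→wet] = [T, T]
r2 m[φ5→fog] = [T, T]
r2 m[φ5→slip] = [T, T]
r2 m[φ5→ice] = [T, T]
r2 m[φ6→rain] = [T, T]
r2 m[φ7→slip] = [F, T]
r2 m[φ8→wet] = [F, T]
r2 m[φ9→snow] = [F, T]
r2 m[φ10→wet] = [T, T]
r2 m[φ11→snow] = [F, T]
r2 m[sprk→φ0] = [T, T]
r2 m[sprk→φ1] = [T, T]
r2 m[sprk→φ4] = [T, T]
r2 m[rain→φ1] = [F, T]
r2 m[rain→φ3] = [T, T]
r2 m[rain→φ6] = [F, T]
r2 m[fog→φ3] = [T, T]
r2 m[fog→φ5] = [T, F]
r2 m[wet→φ4] = [F, T]
r2 m[wet→φ8] = [T, T]
r2 m[wet→φ10] = [F, T]
r2 m[wind→φ2] = [T, T]
r2 m[snow→φ0] = [F, T]
r2 m[snow→φ2] = [F, T]
r2 m[snow→φ9] = [F, T]
r2 m[snow→φ11] = [F, T]
r2 m[slip→φ5] = [F, T]
r2 m[slip→φ7] = [T, T]
r2 m[sun→φ2] = [T, T]
r2 m[ice→φ5] = [T, T]
r3 m[φ0→sprk] = [T, T]
r3 m[φ0→snow] = [T, T]
r3 m[φ1→sprk] = [T, T]
r3 m[φ1→rain] = [T, T]
r3 m[φ2→wind] = [T, T]
r3 m[φ2→snow] = [T, T]
r3 m[φ2→sun] = [T, T]
r3 m[φ3→rain] = [F, T]
r3 m[φ3→fog] = [T, F]
r3 m[φ4→sprk] = [F, T]
r3 m[φ4→wet] = [T, T]
r3 m[φ5→fog] = [T, T]
r3 m[φ5→slip] = [T, T]
r3 m[φ5→ice] = [F, T]
r3 m[φ6→rain] = [T, T]
r3 m[φ7→slip] = [F, T]
r3 m[φ8→wet] = [F, T]
r3 m[φ9→snow] = [F, T]
r3 m[φ10→wet] = [T, T]
r3 m[φ11→snow] = [F, T]
r3 m[sprk→φ0] = [T, T]
r3 m[sprk→φ1] = [T, T]
r3 m[sprk→φ4] = [T, T]
r3 m[rain→φ1] = [F, T]
r3 m[rain→φ3] = [T, T]
r3 m[rain→φ6] = [F, T]
r3 m[fog→φ3] = [T, T]
r3 m[fog→φ5] = [T, F]
r3 m[wet→φ4] = [F, T]
r3 m[wet→φ8] = [T, T]
r3 m[wet→φ10] = [F, T]
r3 m[wind→φ2] = [T, T]
r3 m[snow→φ0] = [F, T]
r3 m[snow→φ2] = [F, T]
r3 m[snow→φ9] = [F, T]
r3 m[snow→φ11] = [F, T]
r3 m[slip→φ5] = [F, T]
r3 m[slip→φ7] = [T, T]
r3 m[sun→φ2] = [T, T]
r3 m[ice→φ5] = [T, T]
r4 m[φ0→sprk] = [T, T]
r4 m[φ0→snow] = [T, T]
r4 m[φ1→sprk] = [T, T]
r4 m[φ1→rain] = [T, T]
r4 m[φ2→wind] = [T, T]
r4 m[φ2→snow] = [T, T]
r4 m[φ2→sun] = [T, T]
r4 m[φ3→rain] = [F, T]
r4 m[φ3→fog] = [T, F]
r4 m[φ4→sprk] = [F, T]
r4 m[φ4→wet] = [T, T]
r4 m[φ5→fog] = [T, T]
r4 m[φ5→slip] = [T, T]
r4 m[φ5→ice] = [F, T]
r4 m[φ6→rain] = [T, T]
r4 m[φ7→slip] = [F, T]
r4 m[φ8→wet] = [F, T]
r4 m[φ9→snow] = [F, T]
r4 m[φ10→wet] = [T, T]
r4 m[φ11→snow] = [F, T]
r4 m[sprk→φ0] = [F, T]
r4 m[sprk→φ1] = [F, T]
r4 m[sprk→φ4] = [T, T]
r4 m[rain→φ1] = [F, T]
r4 m[rain→φ3] = [T, T]
r4 m[rain→φ6] = [F, T]
r4 m[fog→φ3] = [T, T]
r4 m[fog→φ5] = [T, F]
r4 m[wet→φ4] = [F, T]
r4 m[wet→φ8] = [T, T]
r4 m[wet→φ10] = [F, T]
r4 m[wind→φ2] = [T, T]
r4 m[snow→φ0] = [F, T]
r4 m[snow→φ2] = [F, T]
r4 m[snow→φ9] = [F, T]
r4 m[snow→φ11] = [F, T]
r4 m[slip→φ5] = [F, T]
r4 m[slip→φ7] = [T, T]
r4 m[sun→φ2] = [T, T]
r4 m[ice→φ5] = [T, T]
r5 m[φ0→sprk] = [T, T]
r5 m[φ0→snow] = [T, T]
r5 m[φ1→sprk] = [T, T]
r5 m[φ1→rain] = [F, T]
r5 m[φ2→wind] = [T, T]
r5 m[φ2→snow] = [T, T]
r5 m[φ2→sun] = [T, T]
r5 m[φ3→rain] = [F, T]
r5 m[φ3→fog] = [T, F]
r5 m[φ4→sprk] = [F, T]
r5 m[φ4→wet] = [T, T]
r5 m[φ5→fog] = [T, T]
r5 m[φ5→slip] = [T, T]
r5 m[φ5→ice] = [F, T]
r5 m[φ6→rain] = [T, T]
r5 m[φ7→slip] = [F, T]
r5 m[φ8→wet] = [F, T]
r5 m[φ9→snow] = [F, T]
r5 m[φ10→wet] = [T, T]
r5 m[φ11→snow] = [F, T]
r5 m[sprk→φ0] = [F, T]
r5 m[sprk→φ1] = [F, T]
r5 m[sprk→φ4] = [T, T]
r5 m[rain→φ1] = [F, T]
r5 m[rain→φ3] = [T, T]
r5 m[rain→φ6] = [F, T]
r5 m[fog→φ3] = [T, T]
r5 m[fog→φ5] = [T, F]
r5 m[wet→φ4] = [F, T]
r5 m[wet→φ8] = [T, T]
r5 m[wet→φ10] = [F, T]
r5 m[wind→φ2] = [T, T]
r5 m[snow→φ0] = [F, T]
r5 m[snow→φ2] = [F, T]
r5 m[snow→φ9] = [F, T]
r5 m[snow→φ11] = [F, T]
r5 m[slip→φ5] = [F, T]
r5 m[slip→φ7] = [T, T]
r5 m[sun→φ2] = [T, T]
r5 m[ice→φ5] = [T, T]
r6 m[φ0→sprk] = [T, T]
r6 m[φ0→snow] = [T, T]
r6 m[φ1→sprk] = [T, T]
r6 m[φ1→rain] = [F, T]
r6 m[φ2→wind] = [T, T]
r6 m[φ2→snow] = [T, T]
r6 m[φ2→sun] = [T, T]
r6 m[φ3→rain] = [F, T]
r6 m[φ3→fog] = [T, F]
r6 m[φ4→sprk] = [F, T]
r6 m[φ4→wet] = [T, T]
r6 m[φ5→fog] = [T, T]
r6 m[φ5→slip] = [T, T]
r6 m[φ5→ice] = [F, T]
r6 m[φ6→rain] = [T, T]
r6 m[φ7→slip] = [F, T]
r6 m[φ8→wet] = [F, T]
r6 m[φ9→snow] = [F, T]
r6 m[φ10→wet] = [T, T]
r6 m[φ11→snow] = [F, T]
r6 m[sprk→φ0] = [F, T]
r6 m[sprk→φ1] = [F, T]
r6 m[sprk→φ4] = [T, T]
r6 m[rain→φ1] = [F, T]
r6 m[rain→φ3] = [F, T]
r6 m[rain→φ6] = [F, T]
r6 m[fog→φ3] = [T, T]
r6 m[fog→φ5] = [T, F]
r6 m[wet→φ4] = [F, T]
r6 m[wet→φ8] = [T, T]
r6 m[wet→φ10] = [F, T]
r6 m[wind→φ2] = [T, T]
r6 m[snow→φ0] = [F, T]
r6 m[snow→φ2] = [F, T]
r6 m[snow→φ9] = [F, T]
r6 m[snow→φ11] = [F, T]
r6 m[slip→φ5] = [F, T]
r6 m[slip→φ7] = [T, T]
r6 m[sun→φ2] = [T, T]
r6 m[ice→φ5] = [T, T]
r7 m[φ0→sprk] = [T, T]
r7 m[φ0→snow] = [T, T]
r7 m[φ1→sprk] = [T, T]
r7 m[φ1→rain] = [F, T]
r7 m[φ2→wind] = [T, T]
r7 m[φ2→snow] = [T, T]
r7 m[φ2→sun] = [T, T]
r7 m[φ3→rain] = [F, T]
r7 m[φ3→fog] = [T, F]
r7 m[φ4→sprk] = [F, T]
r7 m[φ4→wet] = [T, T]
r7 m[φ5→fog] = [T, T]
r7 m[φ5→slip] = [T, T]
r7 m[φ5→ice] = [F, T]
r7 m[φ6→rain] = [T, T]
r7 m[φ7→slip] = [F, T]
r7 m[φ8→wet] = [F, T]
r7 m[φ9→snow] = [F, T]
r7 m[φ10→wet] = [T, T]
r7 m[φ11→snow] = [F, T]
r7 m[sprk→φ0] = [F, T]
r7 m[sprk→φ1] = [F, T]
r7 m[sprk→φ4] = [T, T]
r7 m[rain→φ1] = [F, T]
r7 m[rain→φ3] = [F, T]
r7 m[rain→φ6] = [F, T]
r7 m[fog→φ3] = [T, T]
r7 m[fog→φ5] = [T, F]
r7 m[wet→φ4] = [F, T]
r7 m[wet→φ8] = [T, T]
r7 m[wet→φ10] = [F, T]
r7 m[wind→φ2] = [T, T]
r7 m[snow→φ0] = [F, T]
r7 m[snow→φ2] = [F, T]
r7 m[snow→φ9] = [F, T]
r7 m[snow→φ11] = [F, T]
r7 m[slip→φ5] = [F, T]
r7 m[slip→φ7] = [T, T]
r7 m[sun→φ2] = [T, T]
r7 m[ice→φ5] = [T, T]
fixed point reached at round 7
b[rain] = ⊗ incoming = [F, T]

b[rain] = [F, T]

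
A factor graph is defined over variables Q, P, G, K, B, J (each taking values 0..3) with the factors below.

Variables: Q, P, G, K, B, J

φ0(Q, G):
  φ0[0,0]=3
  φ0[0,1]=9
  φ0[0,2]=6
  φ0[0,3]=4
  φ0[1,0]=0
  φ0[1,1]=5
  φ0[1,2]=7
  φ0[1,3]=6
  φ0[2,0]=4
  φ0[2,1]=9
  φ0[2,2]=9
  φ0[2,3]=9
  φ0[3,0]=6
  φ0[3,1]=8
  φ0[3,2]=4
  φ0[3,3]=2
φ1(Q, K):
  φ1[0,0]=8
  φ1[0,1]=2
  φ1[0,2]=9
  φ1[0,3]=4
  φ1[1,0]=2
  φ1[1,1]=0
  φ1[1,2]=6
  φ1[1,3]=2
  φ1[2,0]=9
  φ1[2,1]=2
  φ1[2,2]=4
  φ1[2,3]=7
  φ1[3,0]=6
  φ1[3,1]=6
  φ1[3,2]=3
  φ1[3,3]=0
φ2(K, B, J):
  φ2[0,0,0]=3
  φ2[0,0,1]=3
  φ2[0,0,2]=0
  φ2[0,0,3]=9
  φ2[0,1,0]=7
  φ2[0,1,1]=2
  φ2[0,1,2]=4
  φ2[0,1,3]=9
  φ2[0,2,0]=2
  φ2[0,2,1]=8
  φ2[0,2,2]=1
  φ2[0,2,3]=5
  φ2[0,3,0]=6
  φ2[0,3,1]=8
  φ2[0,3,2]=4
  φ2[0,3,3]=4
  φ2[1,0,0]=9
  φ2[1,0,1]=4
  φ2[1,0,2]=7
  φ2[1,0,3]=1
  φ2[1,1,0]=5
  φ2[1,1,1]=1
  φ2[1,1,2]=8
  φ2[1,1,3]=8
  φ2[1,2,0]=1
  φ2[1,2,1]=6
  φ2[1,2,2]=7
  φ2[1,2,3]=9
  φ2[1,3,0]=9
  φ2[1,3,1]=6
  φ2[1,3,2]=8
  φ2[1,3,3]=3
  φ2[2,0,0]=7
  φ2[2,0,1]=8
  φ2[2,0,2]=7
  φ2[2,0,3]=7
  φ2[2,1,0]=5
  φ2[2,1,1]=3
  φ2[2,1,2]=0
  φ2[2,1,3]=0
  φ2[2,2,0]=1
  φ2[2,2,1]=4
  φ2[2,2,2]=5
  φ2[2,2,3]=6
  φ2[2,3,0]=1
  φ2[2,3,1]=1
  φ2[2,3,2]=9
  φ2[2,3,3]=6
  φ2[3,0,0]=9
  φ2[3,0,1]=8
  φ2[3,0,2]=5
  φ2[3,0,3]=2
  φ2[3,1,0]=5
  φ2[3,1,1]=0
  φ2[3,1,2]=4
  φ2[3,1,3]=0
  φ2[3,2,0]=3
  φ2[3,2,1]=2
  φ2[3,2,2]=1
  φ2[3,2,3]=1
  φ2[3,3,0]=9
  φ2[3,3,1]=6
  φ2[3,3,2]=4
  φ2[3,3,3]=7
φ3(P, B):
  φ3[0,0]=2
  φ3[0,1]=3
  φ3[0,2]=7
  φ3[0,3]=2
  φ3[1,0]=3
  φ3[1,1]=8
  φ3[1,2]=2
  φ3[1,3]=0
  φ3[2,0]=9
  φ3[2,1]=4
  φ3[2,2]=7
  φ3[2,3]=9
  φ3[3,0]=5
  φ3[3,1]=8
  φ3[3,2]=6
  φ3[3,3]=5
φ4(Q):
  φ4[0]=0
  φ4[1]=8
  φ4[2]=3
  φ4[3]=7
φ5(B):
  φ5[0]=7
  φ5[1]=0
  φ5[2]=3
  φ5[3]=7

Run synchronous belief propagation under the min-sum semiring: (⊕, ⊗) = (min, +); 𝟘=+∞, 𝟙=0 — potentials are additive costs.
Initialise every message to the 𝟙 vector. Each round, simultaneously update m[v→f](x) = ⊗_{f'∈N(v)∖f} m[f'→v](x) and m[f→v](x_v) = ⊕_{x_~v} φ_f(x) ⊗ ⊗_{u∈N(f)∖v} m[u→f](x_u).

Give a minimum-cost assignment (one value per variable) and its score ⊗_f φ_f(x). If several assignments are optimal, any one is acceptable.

init: all messages = 𝟙 over 4 values
r1 m[φ0→Q] = [3, 0, 4, 2]
r1 m[φ0→G] = [0, 5, 4, 2]
r1 m[φ1→Q] = [2, 0, 2, 0]
r1 m[φ1→K] = [2, 0, 3, 0]
r1 m[φ2→K] = [0, 1, 0, 0]
r1 m[φ2→B] = [0, 0, 1, 1]
r1 m[φ2→J] = [1, 0, 0, 0]
r1 m[φ3→P] = [2, 0, 4, 5]
r1 m[φ3→B] = [2, 3, 2, 0]
r1 m[φ4→Q] = [0, 8, 3, 7]
r1 m[φ5→B] = [7, 0, 3, 7]
r1 m[Q→φ0] = [0, 0, 0, 0]
r1 m[Q→φ1] = [0, 0, 0, 0]
r1 m[Q→φ4] = [0, 0, 0, 0]
r1 m[P→φ3] = [0, 0, 0, 0]
r1 m[G→φ0] = [0, 0, 0, 0]
r1 m[K→φ1] = [0, 0, 0, 0]
r1 m[K→φ2] = [0, 0, 0, 0]
r1 m[B→φ2] = [0, 0, 0, 0]
r1 m[B→φ3] = [0, 0, 0, 0]
r1 m[B→φ5] = [0, 0, 0, 0]
r1 m[J→φ2] = [0, 0, 0, 0]
r2 m[φ0→Q] = [3, 0, 4, 2]
r2 m[φ0→G] = [0, 5, 4, 2]
r2 m[φ1→Q] = [2, 0, 2, 0]
r2 m[φ1→K] = [2, 0, 3, 0]
r2 m[φ2→K] = [0, 1, 0, 0]
r2 m[φ2→B] = [0, 0, 1, 1]
r2 m[φ2→J] = [1, 0, 0, 0]
r2 m[φ3→P] = [2, 0, 4, 5]
r2 m[φ3→B] = [2, 3, 2, 0]
r2 m[φ4→Q] = [0, 8, 3, 7]
r2 m[φ5→B] = [7, 0, 3, 7]
r2 m[Q→φ0] = [2, 8, 5, 7]
r2 m[Q→φ1] = [3, 8, 7, 9]
r2 m[Q→φ4] = [5, 0, 6, 2]
r2 m[P→φ3] = [0, 0, 0, 0]
r2 m[G→φ0] = [0, 0, 0, 0]
r2 m[K→φ1] = [0, 1, 0, 0]
r2 m[K→φ2] = [2, 0, 3, 0]
r2 m[B→φ2] = [9, 3, 5, 7]
r2 m[B→φ3] = [7, 0, 4, 8]
r2 m[B→φ5] = [2, 3, 3, 1]
r2 m[J→φ2] = [0, 0, 0, 0]
r3 m[φ0→Q] = [3, 0, 4, 2]
r3 m[φ0→G] = [5, 11, 8, 6]
r3 m[φ1→Q] = [3, 1, 3, 0]
r3 m[φ1→K] = [10, 5, 11, 7]
r3 m[φ2→K] = [5, 4, 3, 3]
r3 m[φ2→B] = [1, 0, 1, 3]
r3 m[φ2→J] = [6, 3, 6, 3]
r3 m[φ3→P] = [3, 6, 4, 8]
r3 m[φ3→B] = [2, 3, 2, 0]
r3 m[φ4→Q] = [0, 8, 3, 7]
r3 m[φ5→B] = [7, 0, 3, 7]
r3 m[Q→φ0] = [2, 8, 5, 7]
r3 m[Q→φ1] = [3, 8, 7, 9]
r3 m[Q→φ4] = [5, 0, 6, 2]
r3 m[P→φ3] = [0, 0, 0, 0]
r3 m[G→φ0] = [0, 0, 0, 0]
r3 m[K→φ1] = [0, 1, 0, 0]
r3 m[K→φ2] = [2, 0, 3, 0]
r3 m[B→φ2] = [9, 3, 5, 7]
r3 m[B→φ3] = [7, 0, 4, 8]
r3 m[B→φ5] = [2, 3, 3, 1]
r3 m[J→φ2] = [0, 0, 0, 0]
r4 m[φ0→Q] = [3, 0, 4, 2]
r4 m[φ0→G] = [5, 11, 8, 6]
r4 m[φ1→Q] = [3, 1, 3, 0]
r4 m[φ1→K] = [10, 5, 11, 7]
r4 m[φ2→K] = [5, 4, 3, 3]
r4 m[φ2→B] = [1, 0, 1, 3]
r4 m[φ2→J] = [6, 3, 6, 3]
r4 m[φ3→P] = [3, 6, 4, 8]
r4 m[φ3→B] = [2, 3, 2, 0]
r4 m[φ4→Q] = [0, 8, 3, 7]
r4 m[φ5→B] = [7, 0, 3, 7]
r4 m[Q→φ0] = [3, 9, 6, 7]
r4 m[Q→φ1] = [3, 8, 7, 9]
r4 m[Q→φ4] = [6, 1, 7, 2]
r4 m[P→φ3] = [0, 0, 0, 0]
r4 m[G→φ0] = [0, 0, 0, 0]
r4 m[K→φ1] = [5, 4, 3, 3]
r4 m[K→φ2] = [10, 5, 11, 7]
r4 m[B→φ2] = [9, 3, 5, 7]
r4 m[B→φ3] = [8, 0, 4, 10]
r4 m[B→φ5] = [3, 3, 3, 3]
r4 m[J→φ2] = [0, 0, 0, 0]
r5 m[φ0→Q] = [3, 0, 4, 2]
r5 m[φ0→G] = [6, 12, 9, 7]
r5 m[φ1→Q] = [6, 4, 6, 3]
r5 m[φ1→K] = [10, 5, 11, 7]
r5 m[φ2→K] = [5, 4, 3, 3]
r5 m[φ2→B] = [6, 6, 6, 8]
r5 m[φ2→J] = [11, 9, 13, 10]
r5 m[φ3→P] = [3, 6, 4, 8]
r5 m[φ3→B] = [2, 3, 2, 0]
r5 m[φ4→Q] = [0, 8, 3, 7]
r5 m[φ5→B] = [7, 0, 3, 7]
r5 m[Q→φ0] = [3, 9, 6, 7]
r5 m[Q→φ1] = [3, 8, 7, 9]
r5 m[Q→φ4] = [6, 1, 7, 2]
r5 m[P→φ3] = [0, 0, 0, 0]
r5 m[G→φ0] = [0, 0, 0, 0]
r5 m[K→φ1] = [5, 4, 3, 3]
r5 m[K→φ2] = [10, 5, 11, 7]
r5 m[B→φ2] = [9, 3, 5, 7]
r5 m[B→φ3] = [8, 0, 4, 10]
r5 m[B→φ5] = [3, 3, 3, 3]
r5 m[J→φ2] = [0, 0, 0, 0]
r6 m[φ0→Q] = [3, 0, 4, 2]
r6 m[φ0→G] = [6, 12, 9, 7]
r6 m[φ1→Q] = [6, 4, 6, 3]
r6 m[φ1→K] = [10, 5, 11, 7]
r6 m[φ2→K] = [5, 4, 3, 3]
r6 m[φ2→B] = [6, 6, 6, 8]
r6 m[φ2→J] = [11, 9, 13, 10]
r6 m[φ3→P] = [3, 6, 4, 8]
r6 m[φ3→B] = [2, 3, 2, 0]
r6 m[φ4→Q] = [0, 8, 3, 7]
r6 m[φ5→B] = [7, 0, 3, 7]
r6 m[Q→φ0] = [6, 12, 9, 10]
r6 m[Q→φ1] = [3, 8, 7, 9]
r6 m[Q→φ4] = [9, 4, 10, 5]
r6 m[P→φ3] = [0, 0, 0, 0]
r6 m[G→φ0] = [0, 0, 0, 0]
r6 m[K→φ1] = [5, 4, 3, 3]
r6 m[K→φ2] = [10, 5, 11, 7]
r6 m[B→φ2] = [9, 3, 5, 7]
r6 m[B→φ3] = [13, 6, 9, 15]
r6 m[B→φ5] = [8, 9, 8, 8]
r6 m[J→φ2] = [0, 0, 0, 0]
r7 m[φ0→Q] = [3, 0, 4, 2]
r7 m[φ0→G] = [9, 15, 12, 10]
r7 m[φ1→Q] = [6, 4, 6, 3]
r7 m[φ1→K] = [10, 5, 11, 7]
r7 m[φ2→K] = [5, 4, 3, 3]
r7 m[φ2→B] = [6, 6, 6, 8]
r7 m[φ2→J] = [11, 9, 13, 10]
r7 m[φ3→P] = [9, 11, 10, 14]
r7 m[φ3→B] = [2, 3, 2, 0]
r7 m[φ4→Q] = [0, 8, 3, 7]
r7 m[φ5→B] = [7, 0, 3, 7]
r7 m[Q→φ0] = [6, 12, 9, 10]
r7 m[Q→φ1] = [3, 8, 7, 9]
r7 m[Q→φ4] = [9, 4, 10, 5]
r7 m[P→φ3] = [0, 0, 0, 0]
r7 m[G→φ0] = [0, 0, 0, 0]
r7 m[K→φ1] = [5, 4, 3, 3]
r7 m[K→φ2] = [10, 5, 11, 7]
r7 m[B→φ2] = [9, 3, 5, 7]
r7 m[B→φ3] = [13, 6, 9, 15]
r7 m[B→φ5] = [8, 9, 8, 8]
r7 m[J→φ2] = [0, 0, 0, 0]
r8 m[φ0→Q] = [3, 0, 4, 2]
r8 m[φ0→G] = [9, 15, 12, 10]
r8 m[φ1→Q] = [6, 4, 6, 3]
r8 m[φ1→K] = [10, 5, 11, 7]
r8 m[φ2→K] = [5, 4, 3, 3]
r8 m[φ2→B] = [6, 6, 6, 8]
r8 m[φ2→J] = [11, 9, 13, 10]
r8 m[φ3→P] = [9, 11, 10, 14]
r8 m[φ3→B] = [2, 3, 2, 0]
r8 m[φ4→Q] = [0, 8, 3, 7]
r8 m[φ5→B] = [7, 0, 3, 7]
r8 m[Q→φ0] = [6, 12, 9, 10]
r8 m[Q→φ1] = [3, 8, 7, 9]
r8 m[Q→φ4] = [9, 4, 10, 5]
r8 m[P→φ3] = [0, 0, 0, 0]
r8 m[G→φ0] = [0, 0, 0, 0]
r8 m[K→φ1] = [5, 4, 3, 3]
r8 m[K→φ2] = [10, 5, 11, 7]
r8 m[B→φ2] = [9, 3, 5, 7]
r8 m[B→φ3] = [13, 6, 9, 15]
r8 m[B→φ5] = [8, 9, 8, 8]
r8 m[J→φ2] = [0, 0, 0, 0]
fixed point reached at round 8
traceback from Q: (Q=0, P=0, G=0, K=1, B=1, J=1), score=9

assignment: (Q=0, P=0, G=0, K=1, B=1, J=1); score = 9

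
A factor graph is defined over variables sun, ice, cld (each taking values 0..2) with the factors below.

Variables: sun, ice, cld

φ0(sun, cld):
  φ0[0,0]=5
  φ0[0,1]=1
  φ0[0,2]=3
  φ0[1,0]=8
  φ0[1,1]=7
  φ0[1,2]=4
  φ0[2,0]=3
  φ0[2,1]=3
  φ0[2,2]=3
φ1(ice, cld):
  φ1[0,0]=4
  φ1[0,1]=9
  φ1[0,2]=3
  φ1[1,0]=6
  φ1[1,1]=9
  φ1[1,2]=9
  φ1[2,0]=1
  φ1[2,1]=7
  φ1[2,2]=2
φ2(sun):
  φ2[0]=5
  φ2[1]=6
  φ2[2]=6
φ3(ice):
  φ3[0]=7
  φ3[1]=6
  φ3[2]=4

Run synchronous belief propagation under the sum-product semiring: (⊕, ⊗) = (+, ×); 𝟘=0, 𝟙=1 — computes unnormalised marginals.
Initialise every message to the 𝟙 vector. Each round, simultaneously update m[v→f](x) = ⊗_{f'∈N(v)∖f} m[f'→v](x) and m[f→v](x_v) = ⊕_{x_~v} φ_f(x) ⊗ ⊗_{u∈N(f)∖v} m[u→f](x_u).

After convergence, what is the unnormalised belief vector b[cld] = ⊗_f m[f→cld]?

b[cld] = [6188, 9425, 4731]

init: all messages = 𝟙 over 3 values
r1 m[φ0→sun] = [9, 19, 9]
r1 m[φ0→cld] = [16, 11, 10]
r1 m[φ1→ice] = [16, 24, 10]
r1 m[φ1→cld] = [11, 25, 14]
r1 m[φ2→sun] = [5, 6, 6]
r1 m[φ3→ice] = [7, 6, 4]
r1 m[sun→φ0] = [1, 1, 1]
r1 m[sun→φ2] = [1, 1, 1]
r1 m[ice→φ1] = [1, 1, 1]
r1 m[ice→φ3] = [1, 1, 1]
r1 m[cld→φ0] = [1, 1, 1]
r1 m[cld→φ1] = [1, 1, 1]
r2 m[φ0→sun] = [9, 19, 9]
r2 m[φ0→cld] = [16, 11, 10]
r2 m[φ1→ice] = [16, 24, 10]
r2 m[φ1→cld] = [11, 25, 14]
r2 m[φ2→sun] = [5, 6, 6]
r2 m[φ3→ice] = [7, 6, 4]
r2 m[sun→φ0] = [5, 6, 6]
r2 m[sun→φ2] = [9, 19, 9]
r2 m[ice→φ1] = [7, 6, 4]
r2 m[ice→φ3] = [16, 24, 10]
r2 m[cld→φ0] = [11, 25, 14]
r2 m[cld→φ1] = [16, 11, 10]
r3 m[φ0→sun] = [122, 319, 150]
r3 m[φ0→cld] = [91, 65, 57]
r3 m[φ1→ice] = [193, 285, 113]
r3 m[φ1→cld] = [68, 145, 83]
r3 m[φ2→sun] = [5, 6, 6]
r3 m[φ3→ice] = [7, 6, 4]
r3 m[sun→φ0] = [5, 6, 6]
r3 m[sun→φ2] = [9, 19, 9]
r3 m[ice→φ1] = [7, 6, 4]
r3 m[ice→φ3] = [16, 24, 10]
r3 m[cld→φ0] = [11, 25, 14]
r3 m[cld→φ1] = [16, 11, 10]
r4 m[φ0→sun] = [122, 319, 150]
r4 m[φ0→cld] = [91, 65, 57]
r4 m[φ1→ice] = [193, 285, 113]
r4 m[φ1→cld] = [68, 145, 83]
r4 m[φ2→sun] = [5, 6, 6]
r4 m[φ3→ice] = [7, 6, 4]
r4 m[sun→φ0] = [5, 6, 6]
r4 m[sun→φ2] = [122, 319, 150]
r4 m[ice→φ1] = [7, 6, 4]
r4 m[ice→φ3] = [193, 285, 113]
r4 m[cld→φ0] = [68, 145, 83]
r4 m[cld→φ1] = [91, 65, 57]
r5 m[φ0→sun] = [734, 1891, 888]
r5 m[φ0→cld] = [91, 65, 57]
r5 m[φ1→ice] = [1120, 1644, 660]
r5 m[φ1→cld] = [68, 145, 83]
r5 m[φ2→sun] = [5, 6, 6]
r5 m[φ3→ice] = [7, 6, 4]
r5 m[sun→φ0] = [5, 6, 6]
r5 m[sun→φ2] = [122, 319, 150]
r5 m[ice→φ1] = [7, 6, 4]
r5 m[ice→φ3] = [193, 285, 113]
r5 m[cld→φ0] = [68, 145, 83]
r5 m[cld→φ1] = [91, 65, 57]
r6 m[φ0→sun] = [734, 1891, 888]
r6 m[φ0→cld] = [91, 65, 57]
r6 m[φ1→ice] = [1120, 1644, 660]
r6 m[φ1→cld] = [68, 145, 83]
r6 m[φ2→sun] = [5, 6, 6]
r6 m[φ3→ice] = [7, 6, 4]
r6 m[sun→φ0] = [5, 6, 6]
r6 m[sun→φ2] = [734, 1891, 888]
r6 m[ice→φ1] = [7, 6, 4]
r6 m[ice→φ3] = [1120, 1644, 660]
r6 m[cld→φ0] = [68, 145, 83]
r6 m[cld→φ1] = [91, 65, 57]
r7 m[φ0→sun] = [734, 1891, 888]
r7 m[φ0→cld] = [91, 65, 57]
r7 m[φ1→ice] = [1120, 1644, 660]
r7 m[φ1→cld] = [68, 145, 83]
r7 m[φ2→sun] = [5, 6, 6]
r7 m[φ3→ice] = [7, 6, 4]
r7 m[sun→φ0] = [5, 6, 6]
r7 m[sun→φ2] = [734, 1891, 888]
r7 m[ice→φ1] = [7, 6, 4]
r7 m[ice→φ3] = [1120, 1644, 660]
r7 m[cld→φ0] = [68, 145, 83]
r7 m[cld→φ1] = [91, 65, 57]
fixed point reached at round 7
b[cld] = ⊗ incoming = [6188, 9425, 4731]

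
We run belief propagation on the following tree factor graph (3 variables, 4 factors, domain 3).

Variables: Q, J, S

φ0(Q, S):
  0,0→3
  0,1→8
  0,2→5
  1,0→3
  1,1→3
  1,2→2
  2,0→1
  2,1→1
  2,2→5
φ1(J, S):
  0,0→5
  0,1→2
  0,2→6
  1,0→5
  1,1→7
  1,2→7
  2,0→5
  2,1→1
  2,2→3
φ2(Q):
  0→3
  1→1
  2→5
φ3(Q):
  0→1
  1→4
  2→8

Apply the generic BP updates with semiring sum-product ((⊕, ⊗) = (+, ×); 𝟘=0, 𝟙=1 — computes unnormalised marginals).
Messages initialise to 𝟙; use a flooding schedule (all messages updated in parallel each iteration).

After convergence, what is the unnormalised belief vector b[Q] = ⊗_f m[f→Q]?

init: all messages = 𝟙 over 3 values
r1 m[φ0→Q] = [16, 8, 7]
r1 m[φ0→S] = [7, 12, 12]
r1 m[φ1→J] = [13, 19, 9]
r1 m[φ1→S] = [15, 10, 16]
r1 m[φ2→Q] = [3, 1, 5]
r1 m[φ3→Q] = [1, 4, 8]
r1 m[Q→φ0] = [1, 1, 1]
r1 m[Q→φ2] = [1, 1, 1]
r1 m[Q→φ3] = [1, 1, 1]
r1 m[J→φ1] = [1, 1, 1]
r1 m[S→φ0] = [1, 1, 1]
r1 m[S→φ1] = [1, 1, 1]
r2 m[φ0→Q] = [16, 8, 7]
r2 m[φ0→S] = [7, 12, 12]
r2 m[φ1→J] = [13, 19, 9]
r2 m[φ1→S] = [15, 10, 16]
r2 m[φ2→Q] = [3, 1, 5]
r2 m[φ3→Q] = [1, 4, 8]
r2 m[Q→φ0] = [3, 4, 40]
r2 m[Q→φ2] = [16, 32, 56]
r2 m[Q→φ3] = [48, 8, 35]
r2 m[J→φ1] = [1, 1, 1]
r2 m[S→φ0] = [15, 10, 16]
r2 m[S→φ1] = [7, 12, 12]
r3 m[φ0→Q] = [205, 107, 105]
r3 m[φ0→S] = [61, 76, 223]
r3 m[φ1→J] = [131, 203, 83]
r3 m[φ1→S] = [15, 10, 16]
r3 m[φ2→Q] = [3, 1, 5]
r3 m[φ3→Q] = [1, 4, 8]
r3 m[Q→φ0] = [3, 4, 40]
r3 m[Q→φ2] = [16, 32, 56]
r3 m[Q→φ3] = [48, 8, 35]
r3 m[J→φ1] = [1, 1, 1]
r3 m[S→φ0] = [15, 10, 16]
r3 m[S→φ1] = [7, 12, 12]
r4 m[φ0→Q] = [205, 107, 105]
r4 m[φ0→S] = [61, 76, 223]
r4 m[φ1→J] = [131, 203, 83]
r4 m[φ1→S] = [15, 10, 16]
r4 m[φ2→Q] = [3, 1, 5]
r4 m[φ3→Q] = [1, 4, 8]
r4 m[Q→φ0] = [3, 4, 40]
r4 m[Q→φ2] = [205, 428, 840]
r4 m[Q→φ3] = [615, 107, 525]
r4 m[J→φ1] = [1, 1, 1]
r4 m[S→φ0] = [15, 10, 16]
r4 m[S→φ1] = [61, 76, 223]
r5 m[φ0→Q] = [205, 107, 105]
r5 m[φ0→S] = [61, 76, 223]
r5 m[φ1→J] = [1795, 2398, 1050]
r5 m[φ1→S] = [15, 10, 16]
r5 m[φ2→Q] = [3, 1, 5]
r5 m[φ3→Q] = [1, 4, 8]
r5 m[Q→φ0] = [3, 4, 40]
r5 m[Q→φ2] = [205, 428, 840]
r5 m[Q→φ3] = [615, 107, 525]
r5 m[J→φ1] = [1, 1, 1]
r5 m[S→φ0] = [15, 10, 16]
r5 m[S→φ1] = [61, 76, 223]
r6 m[φ0→Q] = [205, 107, 105]
r6 m[φ0→S] = [61, 76, 223]
r6 m[φ1→J] = [1795, 2398, 1050]
r6 m[φ1→S] = [15, 10, 16]
r6 m[φ2→Q] = [3, 1, 5]
r6 m[φ3→Q] = [1, 4, 8]
r6 m[Q→φ0] = [3, 4, 40]
r6 m[Q→φ2] = [205, 428, 840]
r6 m[Q→φ3] = [615, 107, 525]
r6 m[J→φ1] = [1, 1, 1]
r6 m[S→φ0] = [15, 10, 16]
r6 m[S→φ1] = [61, 76, 223]
fixed point reached at round 6
b[Q] = ⊗ incoming = [615, 428, 4200]

b[Q] = [615, 428, 4200]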